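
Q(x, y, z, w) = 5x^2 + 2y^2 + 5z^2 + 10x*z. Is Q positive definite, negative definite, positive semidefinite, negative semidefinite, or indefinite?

positive semidefinite

The symmetric matrix is A = [[5, 0, 5, 0], [0, 2, 0, 0], [5, 0, 5, 0], [0, 0, 0, 0]].
Congruent diagonalization of A (simultaneous row and column reduction) yields pivots 5, 2, 0, 0.
So there are 2 positive, 2 zero pivots.
Hence Q is positive semidefinite.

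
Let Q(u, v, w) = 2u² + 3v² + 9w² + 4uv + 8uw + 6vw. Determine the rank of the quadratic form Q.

2

The associated matrix is A = [[2, 2, 4], [2, 3, 3], [4, 3, 9]].
Applying the same elementary operations to the rows and columns of A produces a congruent diagonal matrix with entries 2, 1, 0.
That gives 2 positive, 1 zero pivots.
The rank is the number of nonzero pivots: 2.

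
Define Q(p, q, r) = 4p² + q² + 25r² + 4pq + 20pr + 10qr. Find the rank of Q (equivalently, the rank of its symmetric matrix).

1

The associated matrix is A = [[4, 2, 10], [2, 1, 5], [10, 5, 25]].
Applying the same elementary operations to the rows and columns of A produces a congruent diagonal matrix with entries 4, 0, 0.
Counting signs: 1 positive, 2 zero.
The rank is the number of nonzero pivots: 1.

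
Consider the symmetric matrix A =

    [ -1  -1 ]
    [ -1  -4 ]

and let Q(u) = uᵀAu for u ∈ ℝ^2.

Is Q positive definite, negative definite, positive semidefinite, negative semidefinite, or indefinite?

Leading principal minors: Δ_1 = -1, Δ_2 = 3.
The signs alternate starting with Δ_1 < 0, so by Sylvester's criterion Q is negative definite.

negative definite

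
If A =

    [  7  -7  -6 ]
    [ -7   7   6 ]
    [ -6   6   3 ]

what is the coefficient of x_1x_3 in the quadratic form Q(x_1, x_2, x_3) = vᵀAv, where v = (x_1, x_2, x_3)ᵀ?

The coefficient of x_1x_3 is A[1,3] + A[3,1] = 2·(-6) = -12.

-12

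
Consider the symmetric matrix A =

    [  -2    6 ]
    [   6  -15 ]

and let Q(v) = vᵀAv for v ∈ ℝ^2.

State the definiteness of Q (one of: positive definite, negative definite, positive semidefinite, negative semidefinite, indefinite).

For the 2×2 matrix [[-2, 6], [6, -15]]: det = -2·-15 − (6)² = -6, trace = -17.
det < 0 so the eigenvalues have opposite signs; the form is indefinite.

indefinite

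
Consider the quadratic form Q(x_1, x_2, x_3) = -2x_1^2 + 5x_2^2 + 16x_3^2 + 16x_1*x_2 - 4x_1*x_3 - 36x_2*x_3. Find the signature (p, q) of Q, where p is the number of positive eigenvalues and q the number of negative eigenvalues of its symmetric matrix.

(1, 2)

The symmetric matrix is A = [[-2, 8, -2], [8, 5, -18], [-2, -18, 16]].
Applying the same elementary operations to the rows and columns of A produces a congruent diagonal matrix with entries -2, 37, -10/37.
So there are 1 positive, 2 negative pivots.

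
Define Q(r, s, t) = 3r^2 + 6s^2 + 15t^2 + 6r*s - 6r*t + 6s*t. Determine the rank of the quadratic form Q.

The associated matrix is A = [[3, 3, -3], [3, 6, 3], [-3, 3, 15]].
Row-reducing A symmetrically gives the diagonal entries 3, 3, 0.
Counting signs: 2 positive, 1 zero.
The rank is the number of nonzero pivots: 2.

2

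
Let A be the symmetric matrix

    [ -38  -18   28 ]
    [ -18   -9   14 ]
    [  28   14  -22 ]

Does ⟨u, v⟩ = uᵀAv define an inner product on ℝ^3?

Symmetric row and column elimination reduces A to a congruent diagonal form with pivots -38, -9/19, -2/9.
So there are 3 negative pivots.
Hence Q is negative definite.
⟨·,·⟩ is an inner product exactly when A is positive definite.

no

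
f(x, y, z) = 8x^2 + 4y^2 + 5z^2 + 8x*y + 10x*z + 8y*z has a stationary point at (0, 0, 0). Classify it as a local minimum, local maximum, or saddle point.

The Hessian at the origin is H = [[16, 8, 10], [8, 8, 8], [10, 8, 10]].
Congruent diagonalization of H (simultaneous row and column reduction) yields pivots 16, 4, 3/2.
That gives 3 positive pivots.
H is positive definite, so the origin is a strict local minimum.

local minimum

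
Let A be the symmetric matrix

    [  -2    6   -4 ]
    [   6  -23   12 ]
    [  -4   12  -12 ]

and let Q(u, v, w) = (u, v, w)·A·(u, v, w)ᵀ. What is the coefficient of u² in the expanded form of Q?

The coefficient of u² is the diagonal entry A[1,1] = -2.

-2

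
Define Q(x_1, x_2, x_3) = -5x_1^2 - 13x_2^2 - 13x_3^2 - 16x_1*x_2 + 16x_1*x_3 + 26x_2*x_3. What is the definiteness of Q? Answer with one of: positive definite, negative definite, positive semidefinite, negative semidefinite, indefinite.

The symmetric matrix is A = [[-5, -8, 8], [-8, -13, 13], [8, 13, -13]].
Symmetric row and column elimination reduces A to a congruent diagonal form with pivots -5, -1/5, 0.
So there are 2 negative, 1 zero pivots.
Hence Q is negative semidefinite.

negative semidefinite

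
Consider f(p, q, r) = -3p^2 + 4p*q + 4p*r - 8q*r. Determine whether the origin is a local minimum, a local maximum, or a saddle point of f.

saddle point

The Hessian at the origin is H = [[-6, 4, 4], [4, 0, -8], [4, -8, 0]].
Row-reducing H symmetrically gives the diagonal entries -6, 8/3, -8.
So there are 1 positive, 2 negative pivots.
H is indefinite, so the origin is a saddle point.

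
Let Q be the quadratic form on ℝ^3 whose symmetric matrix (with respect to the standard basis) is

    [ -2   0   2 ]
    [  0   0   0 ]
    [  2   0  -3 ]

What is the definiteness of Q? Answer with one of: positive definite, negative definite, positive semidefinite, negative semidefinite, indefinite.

negative semidefinite

Congruent diagonalization of A (simultaneous row and column reduction) yields pivots -2, 0, -1.
So there are 2 negative, 1 zero pivots.
Hence Q is negative semidefinite.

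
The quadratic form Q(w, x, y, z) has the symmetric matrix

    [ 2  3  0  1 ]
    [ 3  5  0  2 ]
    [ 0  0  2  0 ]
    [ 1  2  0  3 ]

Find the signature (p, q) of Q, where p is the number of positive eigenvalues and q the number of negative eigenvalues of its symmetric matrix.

Row-reducing A symmetrically gives the diagonal entries 2, 1/2, 2, 2.
That gives 4 positive pivots.

(4, 0)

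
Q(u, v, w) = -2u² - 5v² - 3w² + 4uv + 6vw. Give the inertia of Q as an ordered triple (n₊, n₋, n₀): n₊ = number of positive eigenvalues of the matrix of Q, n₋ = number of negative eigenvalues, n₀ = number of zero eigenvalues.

(0, 2, 1)

The associated matrix is A = [[-2, 2, 0], [2, -5, 3], [0, 3, -3]].
Congruent diagonalization of A (simultaneous row and column reduction) yields pivots -2, -3, 0.
Counting signs: 2 negative, 1 zero.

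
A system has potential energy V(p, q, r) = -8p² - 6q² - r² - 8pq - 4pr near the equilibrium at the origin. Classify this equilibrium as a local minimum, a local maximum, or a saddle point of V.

The Hessian at the origin is H = [[-16, -8, -4], [-8, -12, 0], [-4, 0, -2]].
Applying the same elementary operations to the rows and columns of H produces a congruent diagonal matrix with entries -16, -8, -1/2.
Counting signs: 3 negative.
H is negative definite, so the origin is a strict local maximum.

local maximum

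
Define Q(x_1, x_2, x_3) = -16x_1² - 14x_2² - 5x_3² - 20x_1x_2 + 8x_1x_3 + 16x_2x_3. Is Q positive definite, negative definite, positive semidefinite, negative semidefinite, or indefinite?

negative definite

The associated matrix is A = [[-16, -10, 4], [-10, -14, 8], [4, 8, -5]].
Row-reducing A symmetrically gives the diagonal entries -16, -31/4, -3/31.
That gives 3 negative pivots.
Hence Q is negative definite.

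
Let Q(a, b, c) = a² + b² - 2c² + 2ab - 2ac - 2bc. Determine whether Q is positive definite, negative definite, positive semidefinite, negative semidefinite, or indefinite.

The associated matrix is A = [[1, 1, -1], [1, 1, -1], [-1, -1, -2]].
Symmetric row and column elimination reduces A to a congruent diagonal form with pivots 1, 0, -3.
That gives 1 positive, 1 negative, 1 zero pivots.
Hence Q is indefinite.

indefinite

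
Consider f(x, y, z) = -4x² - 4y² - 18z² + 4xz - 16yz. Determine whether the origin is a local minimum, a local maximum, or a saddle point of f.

The Hessian at the origin is H = [[-8, 0, 4], [0, -8, -16], [4, -16, -36]].
Row-reducing H symmetrically gives the diagonal entries -8, -8, -2.
So there are 3 negative pivots.
H is negative definite, so the origin is a strict local maximum.

local maximum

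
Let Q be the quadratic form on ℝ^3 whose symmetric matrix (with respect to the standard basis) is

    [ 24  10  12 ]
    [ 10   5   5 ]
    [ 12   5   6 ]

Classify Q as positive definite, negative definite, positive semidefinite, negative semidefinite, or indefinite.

positive semidefinite

Congruent diagonalization of A (simultaneous row and column reduction) yields pivots 24, 5/6, 0.
That gives 2 positive, 1 zero pivots.
Hence Q is positive semidefinite.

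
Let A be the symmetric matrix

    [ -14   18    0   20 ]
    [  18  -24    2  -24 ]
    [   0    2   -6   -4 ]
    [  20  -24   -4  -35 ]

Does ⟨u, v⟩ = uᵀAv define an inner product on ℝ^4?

no

Leading principal minors: Δ_1 = -14, Δ_2 = 12, Δ_3 = -16, Δ_4 = 48.
The signs alternate starting with Δ_1 < 0, so by Sylvester's criterion Q is negative definite.
⟨·,·⟩ is an inner product exactly when A is positive definite.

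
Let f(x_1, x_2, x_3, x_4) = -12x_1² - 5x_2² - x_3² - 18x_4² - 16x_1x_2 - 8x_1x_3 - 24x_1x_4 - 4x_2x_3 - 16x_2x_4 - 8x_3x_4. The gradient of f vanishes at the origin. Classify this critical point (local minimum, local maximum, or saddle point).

The Hessian at the origin is H = [[-24, -16, -8, -24], [-16, -10, -4, -16], [-8, -4, -2, -8], [-24, -16, -8, -36]].
Row-reducing H symmetrically gives the diagonal entries -24, 2/3, -2, -12.
That gives 1 positive, 3 negative pivots.
H is indefinite, so the origin is a saddle point.

saddle point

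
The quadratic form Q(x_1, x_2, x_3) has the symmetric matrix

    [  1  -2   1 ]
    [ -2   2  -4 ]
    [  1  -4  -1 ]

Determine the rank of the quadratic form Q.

2

Congruent diagonalization of A (simultaneous row and column reduction) yields pivots 1, -2, 0.
So there are 1 positive, 1 negative, 1 zero pivots.
The rank is the number of nonzero pivots: 2.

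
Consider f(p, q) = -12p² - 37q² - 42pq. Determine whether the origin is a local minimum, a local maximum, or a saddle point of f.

local maximum

The Hessian at the origin is H = [[-24, -42], [-42, -74]].
det H = -24·-74 − (-42)² = 12 > 0 and H[1,1] = -24 < 0, so H is negative definite.
Therefore the origin is a local maximum.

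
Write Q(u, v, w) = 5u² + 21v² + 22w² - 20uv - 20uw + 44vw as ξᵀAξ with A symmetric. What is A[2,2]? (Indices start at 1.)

21

The coefficient of v² in Q is 21, and that is exactly A[2,2].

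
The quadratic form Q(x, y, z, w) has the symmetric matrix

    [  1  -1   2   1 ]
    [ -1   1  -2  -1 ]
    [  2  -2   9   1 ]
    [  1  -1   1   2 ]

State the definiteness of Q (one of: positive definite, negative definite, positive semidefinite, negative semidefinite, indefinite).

positive semidefinite

Symmetric row and column elimination reduces A to a congruent diagonal form with pivots 1, 0, 5, 4/5.
Counting signs: 3 positive, 1 zero.
Hence Q is positive semidefinite.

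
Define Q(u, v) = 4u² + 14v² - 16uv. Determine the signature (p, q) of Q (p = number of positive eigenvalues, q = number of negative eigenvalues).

(1, 1)

The symmetric matrix is A = [[4, -8], [-8, 14]].
Applying the same elementary operations to the rows and columns of A produces a congruent diagonal matrix with entries 4, -2.
That gives 1 positive, 1 negative pivots.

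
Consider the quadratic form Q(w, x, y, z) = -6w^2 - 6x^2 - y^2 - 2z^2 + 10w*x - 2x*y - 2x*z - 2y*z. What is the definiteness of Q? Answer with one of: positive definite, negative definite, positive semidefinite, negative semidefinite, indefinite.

negative definite

The symmetric matrix of Q is A = [[-6, 5, 0, 0], [5, -6, -1, -1], [0, -1, -1, -1], [0, -1, -1, -2]].
Leading principal minors: Δ_1 = -6, Δ_2 = 11, Δ_3 = -5, Δ_4 = 5.
The signs alternate starting with Δ_1 < 0, so by Sylvester's criterion Q is negative definite.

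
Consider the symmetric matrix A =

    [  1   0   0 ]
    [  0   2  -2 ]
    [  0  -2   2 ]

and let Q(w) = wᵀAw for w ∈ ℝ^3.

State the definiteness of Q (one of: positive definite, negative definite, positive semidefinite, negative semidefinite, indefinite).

positive semidefinite

Congruent diagonalization of A (simultaneous row and column reduction) yields pivots 1, 2, 0.
So there are 2 positive, 1 zero pivots.
Hence Q is positive semidefinite.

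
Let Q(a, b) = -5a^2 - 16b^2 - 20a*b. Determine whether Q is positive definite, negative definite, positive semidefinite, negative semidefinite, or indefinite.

The symmetric matrix of Q is [[-5, -10], [-10, -16]].
For the 2×2 matrix [[-5, -10], [-10, -16]]: det = -5·-16 − (-10)² = -20, trace = -21.
det < 0 so the eigenvalues have opposite signs; the form is indefinite.

indefinite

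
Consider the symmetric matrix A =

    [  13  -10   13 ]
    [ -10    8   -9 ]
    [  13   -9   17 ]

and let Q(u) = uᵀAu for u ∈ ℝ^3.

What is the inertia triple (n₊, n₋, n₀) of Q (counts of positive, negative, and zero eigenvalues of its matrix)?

(3, 0, 0)

Row-reducing A symmetrically gives the diagonal entries 13, 4/13, 3/4.
So there are 3 positive pivots.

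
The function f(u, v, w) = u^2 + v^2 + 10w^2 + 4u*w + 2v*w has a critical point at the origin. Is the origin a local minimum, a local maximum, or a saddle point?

local minimum

The Hessian at the origin is H = [[2, 0, 4], [0, 2, 2], [4, 2, 20]].
Row-reducing H symmetrically gives the diagonal entries 2, 2, 10.
So there are 3 positive pivots.
H is positive definite, so the origin is a strict local minimum.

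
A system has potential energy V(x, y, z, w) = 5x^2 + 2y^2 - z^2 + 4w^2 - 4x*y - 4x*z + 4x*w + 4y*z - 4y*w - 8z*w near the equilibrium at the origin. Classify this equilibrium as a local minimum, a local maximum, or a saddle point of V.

saddle point

The Hessian at the origin is H = [[10, -4, -4, 4], [-4, 4, 4, -4], [-4, 4, -2, -8], [4, -4, -8, 8]].
Row-reducing H symmetrically gives the diagonal entries 10, 12/5, -6, 20/3.
Counting signs: 3 positive, 1 negative.
H is indefinite, so the origin is a saddle point.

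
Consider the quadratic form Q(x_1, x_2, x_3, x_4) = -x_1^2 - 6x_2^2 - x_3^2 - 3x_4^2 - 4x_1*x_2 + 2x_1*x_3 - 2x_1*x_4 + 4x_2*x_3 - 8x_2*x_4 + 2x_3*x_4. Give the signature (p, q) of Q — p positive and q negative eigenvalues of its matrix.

Write A = [[-1, -2, 1, -1], [-2, -6, 2, -4], [1, 2, -1, 1], [-1, -4, 1, -3]].
Congruent diagonalization of A (simultaneous row and column reduction) yields pivots -1, -2, 0, 0.
That gives 2 negative, 2 zero pivots.

(0, 2)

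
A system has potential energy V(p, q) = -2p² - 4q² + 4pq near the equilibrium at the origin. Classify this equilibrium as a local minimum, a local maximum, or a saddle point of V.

local maximum

The Hessian at the origin is H = [[-4, 4], [4, -8]].
det H = -4·-8 − (4)² = 16 > 0 and H[1,1] = -4 < 0, so H is negative definite.
Therefore the origin is a local maximum.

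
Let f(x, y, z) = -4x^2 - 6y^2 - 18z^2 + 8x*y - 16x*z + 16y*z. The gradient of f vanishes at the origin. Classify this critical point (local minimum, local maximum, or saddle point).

The Hessian at the origin is H = [[-8, 8, -16], [8, -12, 16], [-16, 16, -36]].
Applying the same elementary operations to the rows and columns of H produces a congruent diagonal matrix with entries -8, -4, -4.
Counting signs: 3 negative.
H is negative definite, so the origin is a strict local maximum.

local maximum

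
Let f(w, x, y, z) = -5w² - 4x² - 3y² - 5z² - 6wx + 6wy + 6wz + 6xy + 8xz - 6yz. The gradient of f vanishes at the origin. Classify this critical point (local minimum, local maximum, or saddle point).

local maximum

The Hessian at the origin is H = [[-10, -6, 6, 6], [-6, -8, 6, 8], [6, 6, -6, -6], [6, 8, -6, -10]].
Row-reducing H symmetrically gives the diagonal entries -10, -22/5, -12/11, -2.
Counting signs: 4 negative.
H is negative definite, so the origin is a strict local maximum.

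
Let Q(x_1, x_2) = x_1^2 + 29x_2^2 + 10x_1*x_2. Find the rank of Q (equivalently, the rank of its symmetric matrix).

The associated matrix is A = [[1, 5], [5, 29]].
Congruent diagonalization of A (simultaneous row and column reduction) yields pivots 1, 4.
That gives 2 positive pivots.
The rank is the number of nonzero pivots: 2.

2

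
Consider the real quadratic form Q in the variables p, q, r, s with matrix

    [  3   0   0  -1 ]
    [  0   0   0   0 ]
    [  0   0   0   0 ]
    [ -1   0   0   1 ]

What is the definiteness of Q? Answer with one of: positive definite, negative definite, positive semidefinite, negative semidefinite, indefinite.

Congruent diagonalization of A (simultaneous row and column reduction) yields pivots 3, 0, 0, 2/3.
Counting signs: 2 positive, 2 zero.
Hence Q is positive semidefinite.

positive semidefinite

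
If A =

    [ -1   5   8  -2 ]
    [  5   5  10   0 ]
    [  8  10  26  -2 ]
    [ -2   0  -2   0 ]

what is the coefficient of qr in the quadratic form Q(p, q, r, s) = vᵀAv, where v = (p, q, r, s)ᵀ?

The coefficient of qr is A[2,3] + A[3,2] = 2·10 = 20.

20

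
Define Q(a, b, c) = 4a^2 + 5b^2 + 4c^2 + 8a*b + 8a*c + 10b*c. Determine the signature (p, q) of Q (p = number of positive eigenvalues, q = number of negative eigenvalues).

(2, 1)

Write A = [[4, 4, 4], [4, 5, 5], [4, 5, 4]].
Congruent diagonalization of A (simultaneous row and column reduction) yields pivots 4, 1, -1.
That gives 2 positive, 1 negative pivots.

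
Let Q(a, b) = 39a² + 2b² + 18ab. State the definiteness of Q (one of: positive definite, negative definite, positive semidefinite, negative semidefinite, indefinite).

The symmetric matrix of Q is [[39, 9], [9, 2]].
For the 2×2 matrix [[39, 9], [9, 2]]: det = 39·2 − (9)² = -3, trace = 41.
det < 0 so the eigenvalues have opposite signs; the form is indefinite.

indefinite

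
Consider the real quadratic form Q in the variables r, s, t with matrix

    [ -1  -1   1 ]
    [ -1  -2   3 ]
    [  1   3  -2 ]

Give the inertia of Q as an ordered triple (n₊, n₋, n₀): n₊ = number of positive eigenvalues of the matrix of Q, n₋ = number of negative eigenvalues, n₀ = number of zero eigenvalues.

Symmetric row and column elimination reduces A to a congruent diagonal form with pivots -1, -1, 3.
So there are 1 positive, 2 negative pivots.

(1, 2, 0)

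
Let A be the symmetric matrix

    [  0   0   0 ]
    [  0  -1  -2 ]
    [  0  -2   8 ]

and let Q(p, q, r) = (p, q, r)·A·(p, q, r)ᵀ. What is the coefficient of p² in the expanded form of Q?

The coefficient of p² is the diagonal entry A[1,1] = 0.

0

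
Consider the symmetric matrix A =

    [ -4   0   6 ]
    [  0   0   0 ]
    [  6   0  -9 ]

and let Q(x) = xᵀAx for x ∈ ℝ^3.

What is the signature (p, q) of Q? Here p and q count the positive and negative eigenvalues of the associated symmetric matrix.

(0, 1)

Row-reducing A symmetrically gives the diagonal entries -4, 0, 0.
That gives 1 negative, 2 zero pivots.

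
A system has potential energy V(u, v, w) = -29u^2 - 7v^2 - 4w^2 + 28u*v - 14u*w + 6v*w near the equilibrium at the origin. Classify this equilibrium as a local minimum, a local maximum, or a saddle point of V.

local maximum

The Hessian at the origin is H = [[-58, 28, -14], [28, -14, 6], [-14, 6, -8]].
Symmetric row and column elimination reduces H to a congruent diagonal form with pivots -58, -14/29, -24/7.
So there are 3 negative pivots.
H is negative definite, so the origin is a strict local maximum.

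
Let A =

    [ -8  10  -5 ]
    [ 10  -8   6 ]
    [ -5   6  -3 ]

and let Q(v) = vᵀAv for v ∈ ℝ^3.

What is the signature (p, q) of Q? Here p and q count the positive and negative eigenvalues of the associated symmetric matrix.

(2, 1)

Symmetric row and column elimination reduces A to a congruent diagonal form with pivots -8, 9/2, 1/9.
So there are 2 positive, 1 negative pivots.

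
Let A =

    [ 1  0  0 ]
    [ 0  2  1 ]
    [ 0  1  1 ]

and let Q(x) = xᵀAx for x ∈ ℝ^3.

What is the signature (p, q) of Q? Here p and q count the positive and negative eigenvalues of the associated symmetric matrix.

Row-reducing A symmetrically gives the diagonal entries 1, 2, 1/2.
Counting signs: 3 positive.

(3, 0)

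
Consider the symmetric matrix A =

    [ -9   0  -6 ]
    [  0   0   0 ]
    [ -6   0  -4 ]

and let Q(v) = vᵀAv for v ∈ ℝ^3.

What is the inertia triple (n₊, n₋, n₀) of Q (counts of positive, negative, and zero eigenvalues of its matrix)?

Row-reducing A symmetrically gives the diagonal entries -9, 0, 0.
Counting signs: 1 negative, 2 zero.

(0, 1, 2)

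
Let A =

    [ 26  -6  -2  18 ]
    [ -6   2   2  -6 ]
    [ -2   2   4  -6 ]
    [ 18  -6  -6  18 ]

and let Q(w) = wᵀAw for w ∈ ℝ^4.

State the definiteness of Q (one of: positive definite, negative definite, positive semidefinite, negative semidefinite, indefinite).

Congruent diagonalization of A (simultaneous row and column reduction) yields pivots 26, 8/13, 0, 0.
That gives 2 positive, 2 zero pivots.
Hence Q is positive semidefinite.

positive semidefinite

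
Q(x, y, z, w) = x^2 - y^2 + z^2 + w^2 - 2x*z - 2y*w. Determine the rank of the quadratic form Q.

Write A = [[1, 0, -1, 0], [0, -1, 0, -1], [-1, 0, 1, 0], [0, -1, 0, 1]].
Applying the same elementary operations to the rows and columns of A produces a congruent diagonal matrix with entries 1, -1, 0, 2.
That gives 2 positive, 1 negative, 1 zero pivots.
The rank is the number of nonzero pivots: 3.

3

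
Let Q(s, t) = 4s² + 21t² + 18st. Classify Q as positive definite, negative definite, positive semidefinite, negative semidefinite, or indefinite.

The symmetric matrix of Q is A = [[4, 9], [9, 21]].
Leading principal minors: Δ_1 = 4, Δ_2 = 3.
All leading principal minors are positive, so by Sylvester's criterion Q is positive definite.

positive definite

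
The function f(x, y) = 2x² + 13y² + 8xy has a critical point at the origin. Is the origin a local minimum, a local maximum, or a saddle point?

local minimum

The Hessian at the origin is H = [[4, 8], [8, 26]].
det H = 4·26 − (8)² = 40 > 0 and H[1,1] = 4 > 0, so H is positive definite.
Therefore the origin is a local minimum.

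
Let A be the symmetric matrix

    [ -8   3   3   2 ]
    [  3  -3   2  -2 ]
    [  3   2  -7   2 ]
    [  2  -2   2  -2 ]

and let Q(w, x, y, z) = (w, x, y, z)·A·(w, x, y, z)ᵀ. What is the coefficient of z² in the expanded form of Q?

The coefficient of z² is the diagonal entry A[4,4] = -2.

-2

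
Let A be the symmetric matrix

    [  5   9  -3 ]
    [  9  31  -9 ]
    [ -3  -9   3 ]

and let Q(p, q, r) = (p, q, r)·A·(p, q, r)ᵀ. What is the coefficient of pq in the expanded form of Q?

The coefficient of pq is A[1,2] + A[2,1] = 2·9 = 18.

18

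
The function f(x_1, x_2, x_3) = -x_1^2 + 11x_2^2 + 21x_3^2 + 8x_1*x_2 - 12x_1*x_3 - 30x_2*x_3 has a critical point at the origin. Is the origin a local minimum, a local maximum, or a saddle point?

The Hessian at the origin is H = [[-2, 8, -12], [8, 22, -30], [-12, -30, 42]].
Congruent diagonalization of H (simultaneous row and column reduction) yields pivots -2, 54, 4/3.
Counting signs: 2 positive, 1 negative.
H is indefinite, so the origin is a saddle point.

saddle point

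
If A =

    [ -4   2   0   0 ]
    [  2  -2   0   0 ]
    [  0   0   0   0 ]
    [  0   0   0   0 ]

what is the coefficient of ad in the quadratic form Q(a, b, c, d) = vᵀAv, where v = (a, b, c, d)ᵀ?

0

The coefficient of ad is A[1,4] + A[4,1] = 2·0 = 0.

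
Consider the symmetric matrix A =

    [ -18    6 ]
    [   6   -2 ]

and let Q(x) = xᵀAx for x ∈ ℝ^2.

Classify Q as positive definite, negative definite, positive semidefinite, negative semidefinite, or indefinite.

negative semidefinite

For the 2×2 matrix [[-18, 6], [6, -2]]: det = -18·-2 − (6)² = 0, trace = -20.
det = 0 so one eigenvalue is zero; the form is semidefinite with the sign of the trace.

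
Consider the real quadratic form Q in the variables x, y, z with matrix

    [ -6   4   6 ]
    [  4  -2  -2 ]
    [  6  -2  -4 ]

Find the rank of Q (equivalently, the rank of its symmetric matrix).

3

Symmetric row and column elimination reduces A to a congruent diagonal form with pivots -6, 2/3, -4.
That gives 1 positive, 2 negative pivots.
The rank is the number of nonzero pivots: 3.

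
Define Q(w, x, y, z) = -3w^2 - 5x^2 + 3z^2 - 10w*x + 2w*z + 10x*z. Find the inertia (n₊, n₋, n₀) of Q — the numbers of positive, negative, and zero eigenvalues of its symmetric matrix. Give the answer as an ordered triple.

(1, 1, 2)

The associated matrix is A = [[-3, -5, 0, 1], [-5, -5, 0, 5], [0, 0, 0, 0], [1, 5, 0, 3]].
Congruent diagonalization of A (simultaneous row and column reduction) yields pivots -3, 10/3, 0, 0.
That gives 1 positive, 1 negative, 2 zero pivots.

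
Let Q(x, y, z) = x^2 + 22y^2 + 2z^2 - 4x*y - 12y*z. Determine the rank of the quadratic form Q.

2

The associated matrix is A = [[1, -2, 0], [-2, 22, -6], [0, -6, 2]].
Row-reducing A symmetrically gives the diagonal entries 1, 18, 0.
Counting signs: 2 positive, 1 zero.
The rank is the number of nonzero pivots: 2.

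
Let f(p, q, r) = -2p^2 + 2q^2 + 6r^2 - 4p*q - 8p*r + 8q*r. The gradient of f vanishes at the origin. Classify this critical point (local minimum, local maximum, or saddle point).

The Hessian at the origin is H = [[-4, -4, -8], [-4, 4, 8], [-8, 8, 12]].
Congruent diagonalization of H (simultaneous row and column reduction) yields pivots -4, 8, -4.
That gives 1 positive, 2 negative pivots.
H is indefinite, so the origin is a saddle point.

saddle point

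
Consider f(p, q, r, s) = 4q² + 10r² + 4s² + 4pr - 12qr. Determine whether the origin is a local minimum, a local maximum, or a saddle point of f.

The Hessian at the origin is H = [[0, 0, 4, 0], [0, 8, -12, 0], [4, -12, 20, 0], [0, 0, 0, 8]].
H is indefinite, so the origin is a saddle point.

saddle point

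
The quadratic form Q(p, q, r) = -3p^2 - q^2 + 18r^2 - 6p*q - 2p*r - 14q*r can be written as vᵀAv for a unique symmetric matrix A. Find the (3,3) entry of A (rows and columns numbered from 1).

18

The coefficient of r^2 in Q is 18, and that is exactly A[3,3].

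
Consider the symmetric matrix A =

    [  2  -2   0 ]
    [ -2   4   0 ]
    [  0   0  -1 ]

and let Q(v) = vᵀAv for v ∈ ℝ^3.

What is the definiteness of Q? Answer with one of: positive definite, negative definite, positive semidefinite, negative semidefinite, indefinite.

indefinite

Symmetric row and column elimination reduces A to a congruent diagonal form with pivots 2, 2, -1.
Counting signs: 2 positive, 1 negative.
Hence Q is indefinite.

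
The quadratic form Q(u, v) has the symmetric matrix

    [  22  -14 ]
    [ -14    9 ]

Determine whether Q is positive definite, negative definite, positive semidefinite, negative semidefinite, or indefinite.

positive definite

For the 2×2 matrix [[22, -14], [-14, 9]]: det = 22·9 − (-14)² = 2, trace = 31.
det > 0 so both eigenvalues share the sign of the trace; trace = 31 > 0 ⇒ both positive.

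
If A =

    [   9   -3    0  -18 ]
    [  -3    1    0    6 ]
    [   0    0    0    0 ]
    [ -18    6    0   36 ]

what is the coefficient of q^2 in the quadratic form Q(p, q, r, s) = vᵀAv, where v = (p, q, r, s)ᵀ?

1

The coefficient of q^2 is the diagonal entry A[2,2] = 1.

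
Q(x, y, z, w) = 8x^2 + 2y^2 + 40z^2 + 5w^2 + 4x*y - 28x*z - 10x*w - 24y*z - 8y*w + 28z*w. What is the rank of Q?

The associated matrix is A = [[8, 2, -14, -5], [2, 2, -12, -4], [-14, -12, 40, 14], [-5, -4, 14, 5]].
Symmetric row and column elimination reduces A to a congruent diagonal form with pivots 8, 3/2, -98/3, 5/49.
So there are 3 positive, 1 negative pivots.
The rank is the number of nonzero pivots: 4.

4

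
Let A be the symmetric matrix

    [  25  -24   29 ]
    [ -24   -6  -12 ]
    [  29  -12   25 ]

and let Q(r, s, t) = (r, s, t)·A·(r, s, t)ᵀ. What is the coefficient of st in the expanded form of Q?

-24

The coefficient of st is A[2,3] + A[3,2] = 2·(-12) = -24.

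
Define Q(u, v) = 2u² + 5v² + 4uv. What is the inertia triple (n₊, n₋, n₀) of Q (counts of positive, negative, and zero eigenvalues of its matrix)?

(2, 0, 0)

The associated matrix is A = [[2, 2], [2, 5]].
An LDLᵀ factorisation of A has diagonal entries 2, 3.
That gives 2 positive pivots.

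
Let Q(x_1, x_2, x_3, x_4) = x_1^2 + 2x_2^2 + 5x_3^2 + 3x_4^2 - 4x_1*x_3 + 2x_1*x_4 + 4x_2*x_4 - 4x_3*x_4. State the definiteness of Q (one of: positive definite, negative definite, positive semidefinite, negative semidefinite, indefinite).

The associated matrix is A = [[1, 0, -2, 1], [0, 2, 0, 2], [-2, 0, 5, -2], [1, 2, -2, 3]].
Row-reducing A symmetrically gives the diagonal entries 1, 2, 1, 0.
Counting signs: 3 positive, 1 zero.
Hence Q is positive semidefinite.

positive semidefinite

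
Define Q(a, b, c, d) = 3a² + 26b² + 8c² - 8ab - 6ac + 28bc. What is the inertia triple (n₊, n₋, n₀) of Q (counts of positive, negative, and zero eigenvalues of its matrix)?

Write A = [[3, -4, -3, 0], [-4, 26, 14, 0], [-3, 14, 8, 0], [0, 0, 0, 0]].
Applying the same elementary operations to the rows and columns of A produces a congruent diagonal matrix with entries 3, 62/3, 5/31, 0.
Counting signs: 3 positive, 1 zero.

(3, 0, 1)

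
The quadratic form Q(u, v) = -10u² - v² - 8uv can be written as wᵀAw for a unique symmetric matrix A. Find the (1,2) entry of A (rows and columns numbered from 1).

-4

The coefficient of u·v in Q is -8. For a symmetric A this equals A[1,2] + A[2,1] = 2·A[1,2].
So A[1,2] = -8/2 = -4.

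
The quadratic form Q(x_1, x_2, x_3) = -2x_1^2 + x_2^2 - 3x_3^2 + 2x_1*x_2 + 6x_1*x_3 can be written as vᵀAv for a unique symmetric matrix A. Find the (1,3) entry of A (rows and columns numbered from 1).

3

The coefficient of x_1·x_3 in Q is 6. For a symmetric A this equals A[1,3] + A[3,1] = 2·A[1,3].
So A[1,3] = 6/2 = 3.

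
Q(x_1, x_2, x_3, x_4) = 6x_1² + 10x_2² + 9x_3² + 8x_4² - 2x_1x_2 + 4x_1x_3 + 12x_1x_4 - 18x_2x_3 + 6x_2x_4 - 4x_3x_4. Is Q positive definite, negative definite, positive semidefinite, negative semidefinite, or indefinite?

positive definite

The associated matrix is A = [[6, -1, 2, 6], [-1, 10, -9, 3], [2, -9, 9, -2], [6, 3, -2, 8]].
Applying the same elementary operations to the rows and columns of A produces a congruent diagonal matrix with entries 6, 59/6, 41/59, 2/41.
Counting signs: 4 positive.
Hence Q is positive definite.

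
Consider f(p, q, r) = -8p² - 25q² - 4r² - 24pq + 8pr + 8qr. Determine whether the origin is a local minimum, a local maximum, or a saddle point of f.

local maximum

The Hessian at the origin is H = [[-16, -24, 8], [-24, -50, 8], [8, 8, -8]].
Applying the same elementary operations to the rows and columns of H produces a congruent diagonal matrix with entries -16, -14, -20/7.
Counting signs: 3 negative.
H is negative definite, so the origin is a strict local maximum.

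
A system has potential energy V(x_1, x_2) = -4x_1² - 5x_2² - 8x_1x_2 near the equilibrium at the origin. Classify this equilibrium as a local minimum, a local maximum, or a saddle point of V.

local maximum

The Hessian at the origin is H = [[-8, -8], [-8, -10]].
det H = -8·-10 − (-8)² = 16 > 0 and H[1,1] = -8 < 0, so H is negative definite.
Therefore the origin is a local maximum.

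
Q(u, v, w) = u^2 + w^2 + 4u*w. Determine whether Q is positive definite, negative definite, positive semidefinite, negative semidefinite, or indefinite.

indefinite

The symmetric matrix is A = [[1, 0, 2], [0, 0, 0], [2, 0, 1]].
Congruent diagonalization of A (simultaneous row and column reduction) yields pivots 1, 0, -3.
That gives 1 positive, 1 negative, 1 zero pivots.
Hence Q is indefinite.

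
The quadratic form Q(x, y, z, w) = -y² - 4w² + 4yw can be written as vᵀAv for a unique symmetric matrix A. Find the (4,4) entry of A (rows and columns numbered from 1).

-4

The coefficient of w² in Q is -4, and that is exactly A[4,4].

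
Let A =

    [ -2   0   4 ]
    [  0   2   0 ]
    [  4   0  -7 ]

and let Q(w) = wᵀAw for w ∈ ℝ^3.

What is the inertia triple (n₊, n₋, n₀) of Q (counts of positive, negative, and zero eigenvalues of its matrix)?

(2, 1, 0)

Applying the same elementary operations to the rows and columns of A produces a congruent diagonal matrix with entries -2, 2, 1.
That gives 2 positive, 1 negative pivots.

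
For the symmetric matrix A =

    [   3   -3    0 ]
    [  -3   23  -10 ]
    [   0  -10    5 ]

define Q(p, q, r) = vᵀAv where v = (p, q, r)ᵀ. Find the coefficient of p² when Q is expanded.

3

The coefficient of p² is the diagonal entry A[1,1] = 3.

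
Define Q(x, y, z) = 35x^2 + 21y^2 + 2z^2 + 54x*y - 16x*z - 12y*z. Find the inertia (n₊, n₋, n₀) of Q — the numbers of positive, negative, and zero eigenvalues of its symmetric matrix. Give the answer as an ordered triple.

Write A = [[35, 27, -8], [27, 21, -6], [-8, -6, 2]].
Row-reducing A symmetrically gives the diagonal entries 35, 6/35, 0.
Counting signs: 2 positive, 1 zero.

(2, 0, 1)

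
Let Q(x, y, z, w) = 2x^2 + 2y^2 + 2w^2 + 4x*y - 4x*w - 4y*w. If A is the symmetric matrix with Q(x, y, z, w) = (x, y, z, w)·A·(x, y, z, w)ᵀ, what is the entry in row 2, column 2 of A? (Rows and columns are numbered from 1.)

2

The coefficient of y^2 in Q is 2, and that is exactly A[2,2].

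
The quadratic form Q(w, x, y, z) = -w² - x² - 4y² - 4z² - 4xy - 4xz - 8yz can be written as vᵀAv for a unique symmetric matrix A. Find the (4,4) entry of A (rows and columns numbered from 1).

The coefficient of z² in Q is -4, and that is exactly A[4,4].

-4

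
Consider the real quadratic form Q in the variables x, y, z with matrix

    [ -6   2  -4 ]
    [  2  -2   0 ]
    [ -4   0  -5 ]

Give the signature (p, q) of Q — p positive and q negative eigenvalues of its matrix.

Applying the same elementary operations to the rows and columns of A produces a congruent diagonal matrix with entries -6, -4/3, -1.
That gives 3 negative pivots.

(0, 3)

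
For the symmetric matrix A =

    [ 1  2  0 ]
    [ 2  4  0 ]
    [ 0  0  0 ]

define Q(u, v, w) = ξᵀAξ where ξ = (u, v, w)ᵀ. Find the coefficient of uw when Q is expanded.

0

The coefficient of uw is A[1,3] + A[3,1] = 2·0 = 0.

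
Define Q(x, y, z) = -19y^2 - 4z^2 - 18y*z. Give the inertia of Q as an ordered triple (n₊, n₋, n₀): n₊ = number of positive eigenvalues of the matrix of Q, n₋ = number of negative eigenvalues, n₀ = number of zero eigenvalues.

(1, 1, 1)

The associated matrix is A = [[0, 0, 0], [0, -19, -9], [0, -9, -4]].
Symmetric row and column elimination reduces A to a congruent diagonal form with pivots 0, -19, 5/19.
Counting signs: 1 positive, 1 negative, 1 zero.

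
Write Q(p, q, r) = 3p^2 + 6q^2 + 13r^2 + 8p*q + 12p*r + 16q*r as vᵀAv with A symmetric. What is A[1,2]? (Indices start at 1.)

4

The coefficient of p·q in Q is 8. For a symmetric A this equals A[1,2] + A[2,1] = 2·A[1,2].
So A[1,2] = 8/2 = 4.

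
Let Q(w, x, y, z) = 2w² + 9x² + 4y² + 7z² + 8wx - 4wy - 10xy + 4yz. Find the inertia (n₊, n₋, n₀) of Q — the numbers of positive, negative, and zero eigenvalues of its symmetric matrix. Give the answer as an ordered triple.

The associated matrix is A = [[2, 4, -2, 0], [4, 9, -5, 0], [-2, -5, 4, 2], [0, 0, 2, 7]].
Row-reducing A symmetrically gives the diagonal entries 2, 1, 1, 3.
Counting signs: 4 positive.

(4, 0, 0)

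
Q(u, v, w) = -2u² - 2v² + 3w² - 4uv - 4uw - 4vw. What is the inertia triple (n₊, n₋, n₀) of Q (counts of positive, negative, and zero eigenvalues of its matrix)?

(1, 1, 1)

The symmetric matrix is A = [[-2, -2, -2], [-2, -2, -2], [-2, -2, 3]].
Symmetric row and column elimination reduces A to a congruent diagonal form with pivots -2, 0, 5.
Counting signs: 1 positive, 1 negative, 1 zero.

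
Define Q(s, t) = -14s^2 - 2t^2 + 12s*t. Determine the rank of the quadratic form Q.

The symmetric matrix is A = [[-14, 6], [6, -2]].
Row-reducing A symmetrically gives the diagonal entries -14, 4/7.
So there are 1 positive, 1 negative pivots.
The rank is the number of nonzero pivots: 2.

2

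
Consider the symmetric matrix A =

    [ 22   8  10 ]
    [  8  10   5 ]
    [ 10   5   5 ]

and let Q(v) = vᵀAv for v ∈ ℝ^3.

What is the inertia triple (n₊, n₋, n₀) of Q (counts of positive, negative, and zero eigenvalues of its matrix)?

Applying the same elementary operations to the rows and columns of A produces a congruent diagonal matrix with entries 22, 78/11, 5/26.
Counting signs: 3 positive.

(3, 0, 0)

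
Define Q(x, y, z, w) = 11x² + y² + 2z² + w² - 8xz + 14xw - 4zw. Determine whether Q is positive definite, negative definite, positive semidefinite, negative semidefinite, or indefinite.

Write A = [[11, 0, -4, 7], [0, 1, 0, 0], [-4, 0, 2, -2], [7, 0, -2, 1]].
Applying the same elementary operations to the rows and columns of A produces a congruent diagonal matrix with entries 11, 1, 6/11, -4.
That gives 3 positive, 1 negative pivots.
Hence Q is indefinite.

indefinite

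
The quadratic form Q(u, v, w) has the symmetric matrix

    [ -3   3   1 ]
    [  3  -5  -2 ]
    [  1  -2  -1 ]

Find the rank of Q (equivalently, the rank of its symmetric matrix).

An LDLᵀ factorisation of A has diagonal entries -3, -2, -1/6.
Counting signs: 3 negative.
The rank is the number of nonzero pivots: 3.

3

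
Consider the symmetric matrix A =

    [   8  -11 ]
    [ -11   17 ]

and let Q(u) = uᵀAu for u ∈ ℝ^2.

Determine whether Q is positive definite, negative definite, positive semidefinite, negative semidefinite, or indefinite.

For the 2×2 matrix [[8, -11], [-11, 17]]: det = 8·17 − (-11)² = 15, trace = 25.
det > 0 so both eigenvalues share the sign of the trace; trace = 25 > 0 ⇒ both positive.

positive definite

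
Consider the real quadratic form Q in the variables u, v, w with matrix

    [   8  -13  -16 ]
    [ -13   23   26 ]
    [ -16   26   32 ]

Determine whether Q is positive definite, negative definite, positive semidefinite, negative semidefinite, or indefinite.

positive semidefinite

Symmetric row and column elimination reduces A to a congruent diagonal form with pivots 8, 15/8, 0.
Counting signs: 2 positive, 1 zero.
Hence Q is positive semidefinite.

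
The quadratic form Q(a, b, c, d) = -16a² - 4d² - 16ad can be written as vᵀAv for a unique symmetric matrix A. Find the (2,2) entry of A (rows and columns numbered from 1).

0

The coefficient of b² in Q is 0, and that is exactly A[2,2].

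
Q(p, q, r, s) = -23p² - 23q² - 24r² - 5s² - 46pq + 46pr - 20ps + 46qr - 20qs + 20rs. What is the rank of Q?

The associated matrix is A = [[-23, -23, 23, -10], [-23, -23, 23, -10], [23, 23, -24, 10], [-10, -10, 10, -5]].
Symmetric row and column elimination reduces A to a congruent diagonal form with pivots -23, 0, -1, -15/23.
So there are 3 negative, 1 zero pivots.
The rank is the number of nonzero pivots: 3.

3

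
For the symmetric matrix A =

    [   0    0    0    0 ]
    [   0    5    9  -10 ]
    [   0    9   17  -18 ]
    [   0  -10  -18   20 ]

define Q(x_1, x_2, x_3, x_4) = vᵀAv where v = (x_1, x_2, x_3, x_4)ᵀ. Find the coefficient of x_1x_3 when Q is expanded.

The coefficient of x_1x_3 is A[1,3] + A[3,1] = 2·0 = 0.

0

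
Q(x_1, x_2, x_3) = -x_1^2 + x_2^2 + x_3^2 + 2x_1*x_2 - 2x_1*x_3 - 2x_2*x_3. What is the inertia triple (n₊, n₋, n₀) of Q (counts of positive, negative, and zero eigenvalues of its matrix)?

Write A = [[-1, 1, -1], [1, 1, -1], [-1, -1, 1]].
Applying the same elementary operations to the rows and columns of A produces a congruent diagonal matrix with entries -1, 2, 0.
So there are 1 positive, 1 negative, 1 zero pivots.

(1, 1, 1)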